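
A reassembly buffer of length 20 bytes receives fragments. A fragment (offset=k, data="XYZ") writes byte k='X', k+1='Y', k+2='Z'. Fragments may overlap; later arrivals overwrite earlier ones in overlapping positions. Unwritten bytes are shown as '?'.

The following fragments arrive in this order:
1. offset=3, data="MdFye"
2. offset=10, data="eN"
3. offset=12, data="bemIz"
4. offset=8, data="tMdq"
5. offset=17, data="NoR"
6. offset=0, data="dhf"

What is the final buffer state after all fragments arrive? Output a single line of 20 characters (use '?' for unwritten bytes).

Fragment 1: offset=3 data="MdFye" -> buffer=???MdFye????????????
Fragment 2: offset=10 data="eN" -> buffer=???MdFye??eN????????
Fragment 3: offset=12 data="bemIz" -> buffer=???MdFye??eNbemIz???
Fragment 4: offset=8 data="tMdq" -> buffer=???MdFyetMdqbemIz???
Fragment 5: offset=17 data="NoR" -> buffer=???MdFyetMdqbemIzNoR
Fragment 6: offset=0 data="dhf" -> buffer=dhfMdFyetMdqbemIzNoR

Answer: dhfMdFyetMdqbemIzNoR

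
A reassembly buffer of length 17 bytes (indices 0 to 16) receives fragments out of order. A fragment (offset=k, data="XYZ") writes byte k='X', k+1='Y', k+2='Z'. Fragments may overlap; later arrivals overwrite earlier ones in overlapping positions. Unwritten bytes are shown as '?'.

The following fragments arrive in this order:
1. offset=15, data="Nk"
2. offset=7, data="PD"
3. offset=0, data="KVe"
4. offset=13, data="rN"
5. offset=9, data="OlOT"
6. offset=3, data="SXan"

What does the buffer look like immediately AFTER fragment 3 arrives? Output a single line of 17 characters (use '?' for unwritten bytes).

Answer: KVe????PD??????Nk

Derivation:
Fragment 1: offset=15 data="Nk" -> buffer=???????????????Nk
Fragment 2: offset=7 data="PD" -> buffer=???????PD??????Nk
Fragment 3: offset=0 data="KVe" -> buffer=KVe????PD??????Nk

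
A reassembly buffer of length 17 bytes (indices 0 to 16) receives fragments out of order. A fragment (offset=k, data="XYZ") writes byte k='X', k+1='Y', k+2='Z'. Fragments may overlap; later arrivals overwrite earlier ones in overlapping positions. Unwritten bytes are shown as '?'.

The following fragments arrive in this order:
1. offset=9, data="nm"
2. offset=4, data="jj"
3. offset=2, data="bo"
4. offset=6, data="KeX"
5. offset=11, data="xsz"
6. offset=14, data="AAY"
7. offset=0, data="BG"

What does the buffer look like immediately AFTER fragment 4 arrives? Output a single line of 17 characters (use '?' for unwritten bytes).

Fragment 1: offset=9 data="nm" -> buffer=?????????nm??????
Fragment 2: offset=4 data="jj" -> buffer=????jj???nm??????
Fragment 3: offset=2 data="bo" -> buffer=??bojj???nm??????
Fragment 4: offset=6 data="KeX" -> buffer=??bojjKeXnm??????

Answer: ??bojjKeXnm??????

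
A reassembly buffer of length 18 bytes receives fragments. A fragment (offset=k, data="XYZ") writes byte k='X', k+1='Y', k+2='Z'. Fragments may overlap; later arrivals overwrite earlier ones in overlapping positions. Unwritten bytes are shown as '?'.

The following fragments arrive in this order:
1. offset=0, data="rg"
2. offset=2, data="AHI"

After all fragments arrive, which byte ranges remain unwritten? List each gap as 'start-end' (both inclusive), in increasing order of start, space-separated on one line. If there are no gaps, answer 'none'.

Fragment 1: offset=0 len=2
Fragment 2: offset=2 len=3
Gaps: 5-17

Answer: 5-17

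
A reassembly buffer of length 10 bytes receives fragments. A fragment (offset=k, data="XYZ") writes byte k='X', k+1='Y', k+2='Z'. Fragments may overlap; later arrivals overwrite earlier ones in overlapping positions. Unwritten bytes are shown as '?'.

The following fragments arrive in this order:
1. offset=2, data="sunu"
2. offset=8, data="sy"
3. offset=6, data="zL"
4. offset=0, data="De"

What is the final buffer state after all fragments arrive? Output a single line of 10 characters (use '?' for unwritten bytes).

Fragment 1: offset=2 data="sunu" -> buffer=??sunu????
Fragment 2: offset=8 data="sy" -> buffer=??sunu??sy
Fragment 3: offset=6 data="zL" -> buffer=??sunuzLsy
Fragment 4: offset=0 data="De" -> buffer=DesunuzLsy

Answer: DesunuzLsy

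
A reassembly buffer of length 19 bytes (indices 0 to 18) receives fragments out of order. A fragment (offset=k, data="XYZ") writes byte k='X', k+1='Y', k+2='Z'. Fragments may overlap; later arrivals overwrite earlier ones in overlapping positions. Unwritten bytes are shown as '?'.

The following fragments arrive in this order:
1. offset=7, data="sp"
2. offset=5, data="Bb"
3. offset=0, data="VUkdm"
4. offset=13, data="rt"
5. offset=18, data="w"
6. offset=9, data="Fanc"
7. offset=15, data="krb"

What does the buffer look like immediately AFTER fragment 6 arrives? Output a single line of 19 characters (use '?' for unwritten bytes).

Answer: VUkdmBbspFancrt???w

Derivation:
Fragment 1: offset=7 data="sp" -> buffer=???????sp??????????
Fragment 2: offset=5 data="Bb" -> buffer=?????Bbsp??????????
Fragment 3: offset=0 data="VUkdm" -> buffer=VUkdmBbsp??????????
Fragment 4: offset=13 data="rt" -> buffer=VUkdmBbsp????rt????
Fragment 5: offset=18 data="w" -> buffer=VUkdmBbsp????rt???w
Fragment 6: offset=9 data="Fanc" -> buffer=VUkdmBbspFancrt???w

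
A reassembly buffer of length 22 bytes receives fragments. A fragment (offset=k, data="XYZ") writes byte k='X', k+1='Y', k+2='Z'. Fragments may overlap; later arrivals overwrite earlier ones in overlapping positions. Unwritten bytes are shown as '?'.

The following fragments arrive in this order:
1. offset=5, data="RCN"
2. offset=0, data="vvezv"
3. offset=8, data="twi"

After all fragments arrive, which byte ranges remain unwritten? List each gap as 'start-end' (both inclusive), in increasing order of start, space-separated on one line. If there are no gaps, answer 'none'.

Fragment 1: offset=5 len=3
Fragment 2: offset=0 len=5
Fragment 3: offset=8 len=3
Gaps: 11-21

Answer: 11-21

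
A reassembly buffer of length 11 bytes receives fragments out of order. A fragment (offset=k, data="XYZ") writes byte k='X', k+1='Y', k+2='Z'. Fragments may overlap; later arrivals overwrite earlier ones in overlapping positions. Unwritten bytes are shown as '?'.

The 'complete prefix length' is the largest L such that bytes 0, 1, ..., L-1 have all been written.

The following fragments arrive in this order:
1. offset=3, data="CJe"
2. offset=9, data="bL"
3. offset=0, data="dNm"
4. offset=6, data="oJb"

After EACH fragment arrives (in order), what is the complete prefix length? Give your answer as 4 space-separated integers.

Fragment 1: offset=3 data="CJe" -> buffer=???CJe????? -> prefix_len=0
Fragment 2: offset=9 data="bL" -> buffer=???CJe???bL -> prefix_len=0
Fragment 3: offset=0 data="dNm" -> buffer=dNmCJe???bL -> prefix_len=6
Fragment 4: offset=6 data="oJb" -> buffer=dNmCJeoJbbL -> prefix_len=11

Answer: 0 0 6 11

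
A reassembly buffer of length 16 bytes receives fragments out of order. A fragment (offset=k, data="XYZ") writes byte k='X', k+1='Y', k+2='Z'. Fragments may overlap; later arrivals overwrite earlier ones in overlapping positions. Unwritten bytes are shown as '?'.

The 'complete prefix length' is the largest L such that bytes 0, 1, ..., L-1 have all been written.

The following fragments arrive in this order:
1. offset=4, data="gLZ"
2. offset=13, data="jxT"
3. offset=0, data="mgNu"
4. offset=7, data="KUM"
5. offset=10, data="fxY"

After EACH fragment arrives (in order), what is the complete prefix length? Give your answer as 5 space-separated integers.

Fragment 1: offset=4 data="gLZ" -> buffer=????gLZ????????? -> prefix_len=0
Fragment 2: offset=13 data="jxT" -> buffer=????gLZ??????jxT -> prefix_len=0
Fragment 3: offset=0 data="mgNu" -> buffer=mgNugLZ??????jxT -> prefix_len=7
Fragment 4: offset=7 data="KUM" -> buffer=mgNugLZKUM???jxT -> prefix_len=10
Fragment 5: offset=10 data="fxY" -> buffer=mgNugLZKUMfxYjxT -> prefix_len=16

Answer: 0 0 7 10 16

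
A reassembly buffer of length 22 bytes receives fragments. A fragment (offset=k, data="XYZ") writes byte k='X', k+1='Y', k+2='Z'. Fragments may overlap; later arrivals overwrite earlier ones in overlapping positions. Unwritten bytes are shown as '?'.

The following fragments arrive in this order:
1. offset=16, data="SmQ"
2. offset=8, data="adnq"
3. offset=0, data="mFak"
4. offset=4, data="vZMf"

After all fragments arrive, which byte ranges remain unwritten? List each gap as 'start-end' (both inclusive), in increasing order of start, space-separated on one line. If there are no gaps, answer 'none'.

Answer: 12-15 19-21

Derivation:
Fragment 1: offset=16 len=3
Fragment 2: offset=8 len=4
Fragment 3: offset=0 len=4
Fragment 4: offset=4 len=4
Gaps: 12-15 19-21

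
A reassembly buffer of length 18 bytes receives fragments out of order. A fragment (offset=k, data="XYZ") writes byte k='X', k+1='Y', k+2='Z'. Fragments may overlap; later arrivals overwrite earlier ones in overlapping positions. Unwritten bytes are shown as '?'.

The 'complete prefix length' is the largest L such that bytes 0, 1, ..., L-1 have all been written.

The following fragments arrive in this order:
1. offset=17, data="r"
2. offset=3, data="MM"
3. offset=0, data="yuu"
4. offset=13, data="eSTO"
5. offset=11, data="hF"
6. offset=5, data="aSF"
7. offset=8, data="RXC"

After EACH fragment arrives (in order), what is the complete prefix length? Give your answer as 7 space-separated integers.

Answer: 0 0 5 5 5 8 18

Derivation:
Fragment 1: offset=17 data="r" -> buffer=?????????????????r -> prefix_len=0
Fragment 2: offset=3 data="MM" -> buffer=???MM????????????r -> prefix_len=0
Fragment 3: offset=0 data="yuu" -> buffer=yuuMM????????????r -> prefix_len=5
Fragment 4: offset=13 data="eSTO" -> buffer=yuuMM????????eSTOr -> prefix_len=5
Fragment 5: offset=11 data="hF" -> buffer=yuuMM??????hFeSTOr -> prefix_len=5
Fragment 6: offset=5 data="aSF" -> buffer=yuuMMaSF???hFeSTOr -> prefix_len=8
Fragment 7: offset=8 data="RXC" -> buffer=yuuMMaSFRXChFeSTOr -> prefix_len=18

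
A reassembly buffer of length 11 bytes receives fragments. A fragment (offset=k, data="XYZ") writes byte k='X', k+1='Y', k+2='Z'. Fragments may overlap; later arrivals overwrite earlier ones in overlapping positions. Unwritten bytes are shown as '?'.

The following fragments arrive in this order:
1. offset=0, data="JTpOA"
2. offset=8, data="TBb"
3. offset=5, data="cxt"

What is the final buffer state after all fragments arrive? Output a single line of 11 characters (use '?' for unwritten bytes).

Answer: JTpOAcxtTBb

Derivation:
Fragment 1: offset=0 data="JTpOA" -> buffer=JTpOA??????
Fragment 2: offset=8 data="TBb" -> buffer=JTpOA???TBb
Fragment 3: offset=5 data="cxt" -> buffer=JTpOAcxtTBb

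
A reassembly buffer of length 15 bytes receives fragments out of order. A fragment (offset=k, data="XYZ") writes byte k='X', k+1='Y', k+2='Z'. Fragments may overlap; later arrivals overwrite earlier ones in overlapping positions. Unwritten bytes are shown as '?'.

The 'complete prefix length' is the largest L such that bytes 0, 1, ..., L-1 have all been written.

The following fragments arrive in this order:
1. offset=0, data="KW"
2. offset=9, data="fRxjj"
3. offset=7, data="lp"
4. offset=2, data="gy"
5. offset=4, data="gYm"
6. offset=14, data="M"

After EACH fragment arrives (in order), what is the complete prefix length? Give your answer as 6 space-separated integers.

Fragment 1: offset=0 data="KW" -> buffer=KW????????????? -> prefix_len=2
Fragment 2: offset=9 data="fRxjj" -> buffer=KW???????fRxjj? -> prefix_len=2
Fragment 3: offset=7 data="lp" -> buffer=KW?????lpfRxjj? -> prefix_len=2
Fragment 4: offset=2 data="gy" -> buffer=KWgy???lpfRxjj? -> prefix_len=4
Fragment 5: offset=4 data="gYm" -> buffer=KWgygYmlpfRxjj? -> prefix_len=14
Fragment 6: offset=14 data="M" -> buffer=KWgygYmlpfRxjjM -> prefix_len=15

Answer: 2 2 2 4 14 15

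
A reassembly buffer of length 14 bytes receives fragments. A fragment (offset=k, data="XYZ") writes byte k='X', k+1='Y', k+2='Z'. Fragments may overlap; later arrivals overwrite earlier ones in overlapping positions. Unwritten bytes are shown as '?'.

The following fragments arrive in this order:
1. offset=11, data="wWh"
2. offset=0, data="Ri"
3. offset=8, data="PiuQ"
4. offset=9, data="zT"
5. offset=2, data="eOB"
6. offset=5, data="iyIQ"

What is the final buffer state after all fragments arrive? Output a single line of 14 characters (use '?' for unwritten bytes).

Answer: RieOBiyIQzTQWh

Derivation:
Fragment 1: offset=11 data="wWh" -> buffer=???????????wWh
Fragment 2: offset=0 data="Ri" -> buffer=Ri?????????wWh
Fragment 3: offset=8 data="PiuQ" -> buffer=Ri??????PiuQWh
Fragment 4: offset=9 data="zT" -> buffer=Ri??????PzTQWh
Fragment 5: offset=2 data="eOB" -> buffer=RieOB???PzTQWh
Fragment 6: offset=5 data="iyIQ" -> buffer=RieOBiyIQzTQWh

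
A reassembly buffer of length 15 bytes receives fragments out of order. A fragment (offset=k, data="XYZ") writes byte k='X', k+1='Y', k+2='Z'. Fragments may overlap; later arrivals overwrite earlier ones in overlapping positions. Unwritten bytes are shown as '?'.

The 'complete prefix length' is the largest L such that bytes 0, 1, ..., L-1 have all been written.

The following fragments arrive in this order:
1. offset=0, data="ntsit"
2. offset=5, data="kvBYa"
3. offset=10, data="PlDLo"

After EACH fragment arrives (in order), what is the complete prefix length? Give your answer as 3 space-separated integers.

Answer: 5 10 15

Derivation:
Fragment 1: offset=0 data="ntsit" -> buffer=ntsit?????????? -> prefix_len=5
Fragment 2: offset=5 data="kvBYa" -> buffer=ntsitkvBYa????? -> prefix_len=10
Fragment 3: offset=10 data="PlDLo" -> buffer=ntsitkvBYaPlDLo -> prefix_len=15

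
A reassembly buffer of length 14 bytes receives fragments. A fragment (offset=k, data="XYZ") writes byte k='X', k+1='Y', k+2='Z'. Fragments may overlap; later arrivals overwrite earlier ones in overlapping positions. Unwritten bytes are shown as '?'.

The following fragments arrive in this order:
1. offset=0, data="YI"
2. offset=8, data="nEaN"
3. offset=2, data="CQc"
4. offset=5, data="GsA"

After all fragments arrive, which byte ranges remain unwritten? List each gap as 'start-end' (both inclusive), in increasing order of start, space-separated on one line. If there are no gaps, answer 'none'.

Fragment 1: offset=0 len=2
Fragment 2: offset=8 len=4
Fragment 3: offset=2 len=3
Fragment 4: offset=5 len=3
Gaps: 12-13

Answer: 12-13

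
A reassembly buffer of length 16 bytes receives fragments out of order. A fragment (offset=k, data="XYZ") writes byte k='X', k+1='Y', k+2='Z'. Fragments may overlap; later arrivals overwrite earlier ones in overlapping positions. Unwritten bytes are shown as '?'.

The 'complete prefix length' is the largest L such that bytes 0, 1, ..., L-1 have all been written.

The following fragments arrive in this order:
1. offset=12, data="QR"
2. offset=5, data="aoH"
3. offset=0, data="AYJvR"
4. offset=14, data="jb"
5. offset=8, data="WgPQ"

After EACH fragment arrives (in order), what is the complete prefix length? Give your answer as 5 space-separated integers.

Answer: 0 0 8 8 16

Derivation:
Fragment 1: offset=12 data="QR" -> buffer=????????????QR?? -> prefix_len=0
Fragment 2: offset=5 data="aoH" -> buffer=?????aoH????QR?? -> prefix_len=0
Fragment 3: offset=0 data="AYJvR" -> buffer=AYJvRaoH????QR?? -> prefix_len=8
Fragment 4: offset=14 data="jb" -> buffer=AYJvRaoH????QRjb -> prefix_len=8
Fragment 5: offset=8 data="WgPQ" -> buffer=AYJvRaoHWgPQQRjb -> prefix_len=16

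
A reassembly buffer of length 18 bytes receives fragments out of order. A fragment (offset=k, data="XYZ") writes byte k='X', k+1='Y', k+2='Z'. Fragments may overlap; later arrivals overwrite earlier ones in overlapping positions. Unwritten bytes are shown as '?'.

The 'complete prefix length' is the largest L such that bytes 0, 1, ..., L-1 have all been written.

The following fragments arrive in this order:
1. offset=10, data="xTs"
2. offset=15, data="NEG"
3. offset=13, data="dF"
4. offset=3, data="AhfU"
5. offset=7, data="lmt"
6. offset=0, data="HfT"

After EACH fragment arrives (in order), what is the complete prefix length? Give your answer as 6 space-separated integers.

Fragment 1: offset=10 data="xTs" -> buffer=??????????xTs????? -> prefix_len=0
Fragment 2: offset=15 data="NEG" -> buffer=??????????xTs??NEG -> prefix_len=0
Fragment 3: offset=13 data="dF" -> buffer=??????????xTsdFNEG -> prefix_len=0
Fragment 4: offset=3 data="AhfU" -> buffer=???AhfU???xTsdFNEG -> prefix_len=0
Fragment 5: offset=7 data="lmt" -> buffer=???AhfUlmtxTsdFNEG -> prefix_len=0
Fragment 6: offset=0 data="HfT" -> buffer=HfTAhfUlmtxTsdFNEG -> prefix_len=18

Answer: 0 0 0 0 0 18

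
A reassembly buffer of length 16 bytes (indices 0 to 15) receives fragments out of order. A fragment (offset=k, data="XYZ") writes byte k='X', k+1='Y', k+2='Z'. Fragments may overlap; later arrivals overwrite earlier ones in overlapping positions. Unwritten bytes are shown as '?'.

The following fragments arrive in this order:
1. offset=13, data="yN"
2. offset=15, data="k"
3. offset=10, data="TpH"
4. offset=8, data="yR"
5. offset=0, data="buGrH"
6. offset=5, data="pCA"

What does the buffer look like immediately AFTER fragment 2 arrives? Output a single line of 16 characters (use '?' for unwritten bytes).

Fragment 1: offset=13 data="yN" -> buffer=?????????????yN?
Fragment 2: offset=15 data="k" -> buffer=?????????????yNk

Answer: ?????????????yNk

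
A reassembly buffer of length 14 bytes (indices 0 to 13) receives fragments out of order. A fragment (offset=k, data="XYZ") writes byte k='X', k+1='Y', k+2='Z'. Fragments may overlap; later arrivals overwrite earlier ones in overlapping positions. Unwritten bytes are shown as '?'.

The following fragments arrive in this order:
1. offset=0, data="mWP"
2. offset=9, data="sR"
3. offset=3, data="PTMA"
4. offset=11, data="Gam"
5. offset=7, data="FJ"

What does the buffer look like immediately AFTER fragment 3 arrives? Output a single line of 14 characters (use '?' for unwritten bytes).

Fragment 1: offset=0 data="mWP" -> buffer=mWP???????????
Fragment 2: offset=9 data="sR" -> buffer=mWP??????sR???
Fragment 3: offset=3 data="PTMA" -> buffer=mWPPTMA??sR???

Answer: mWPPTMA??sR???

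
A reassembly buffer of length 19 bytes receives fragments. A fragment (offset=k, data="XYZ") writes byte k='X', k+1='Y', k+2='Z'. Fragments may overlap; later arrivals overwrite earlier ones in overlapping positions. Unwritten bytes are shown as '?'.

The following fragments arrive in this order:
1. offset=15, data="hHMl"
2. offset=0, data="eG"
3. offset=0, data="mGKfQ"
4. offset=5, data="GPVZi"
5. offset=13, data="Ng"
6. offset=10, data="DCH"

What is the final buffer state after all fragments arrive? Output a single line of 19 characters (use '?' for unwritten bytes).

Fragment 1: offset=15 data="hHMl" -> buffer=???????????????hHMl
Fragment 2: offset=0 data="eG" -> buffer=eG?????????????hHMl
Fragment 3: offset=0 data="mGKfQ" -> buffer=mGKfQ??????????hHMl
Fragment 4: offset=5 data="GPVZi" -> buffer=mGKfQGPVZi?????hHMl
Fragment 5: offset=13 data="Ng" -> buffer=mGKfQGPVZi???NghHMl
Fragment 6: offset=10 data="DCH" -> buffer=mGKfQGPVZiDCHNghHMl

Answer: mGKfQGPVZiDCHNghHMl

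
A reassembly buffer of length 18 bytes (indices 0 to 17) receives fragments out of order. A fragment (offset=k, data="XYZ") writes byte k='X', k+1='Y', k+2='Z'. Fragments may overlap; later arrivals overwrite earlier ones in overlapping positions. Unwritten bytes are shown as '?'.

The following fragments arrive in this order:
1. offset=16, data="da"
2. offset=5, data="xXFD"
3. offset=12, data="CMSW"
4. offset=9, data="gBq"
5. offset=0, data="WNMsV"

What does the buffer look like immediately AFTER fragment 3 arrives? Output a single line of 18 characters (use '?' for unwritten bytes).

Answer: ?????xXFD???CMSWda

Derivation:
Fragment 1: offset=16 data="da" -> buffer=????????????????da
Fragment 2: offset=5 data="xXFD" -> buffer=?????xXFD???????da
Fragment 3: offset=12 data="CMSW" -> buffer=?????xXFD???CMSWda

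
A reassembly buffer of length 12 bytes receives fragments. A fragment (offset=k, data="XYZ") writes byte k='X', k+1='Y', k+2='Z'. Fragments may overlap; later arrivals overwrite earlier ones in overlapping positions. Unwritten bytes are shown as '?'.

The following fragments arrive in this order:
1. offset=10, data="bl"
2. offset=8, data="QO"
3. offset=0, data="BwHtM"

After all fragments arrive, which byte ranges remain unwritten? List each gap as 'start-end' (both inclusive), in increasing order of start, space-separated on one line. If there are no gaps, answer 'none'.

Fragment 1: offset=10 len=2
Fragment 2: offset=8 len=2
Fragment 3: offset=0 len=5
Gaps: 5-7

Answer: 5-7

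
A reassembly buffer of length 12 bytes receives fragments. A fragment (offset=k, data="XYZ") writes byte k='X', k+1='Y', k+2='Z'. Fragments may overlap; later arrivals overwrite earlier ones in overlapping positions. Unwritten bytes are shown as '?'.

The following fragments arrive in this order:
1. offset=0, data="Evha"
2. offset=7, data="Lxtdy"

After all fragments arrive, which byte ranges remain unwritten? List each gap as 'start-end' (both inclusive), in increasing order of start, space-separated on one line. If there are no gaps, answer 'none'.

Answer: 4-6

Derivation:
Fragment 1: offset=0 len=4
Fragment 2: offset=7 len=5
Gaps: 4-6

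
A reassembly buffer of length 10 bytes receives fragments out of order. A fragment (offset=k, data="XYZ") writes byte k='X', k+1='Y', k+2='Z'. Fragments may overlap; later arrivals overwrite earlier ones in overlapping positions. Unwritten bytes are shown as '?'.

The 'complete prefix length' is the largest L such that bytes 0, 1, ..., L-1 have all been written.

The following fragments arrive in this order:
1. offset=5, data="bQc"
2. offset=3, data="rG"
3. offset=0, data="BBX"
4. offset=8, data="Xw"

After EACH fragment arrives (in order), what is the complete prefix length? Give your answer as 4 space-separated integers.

Fragment 1: offset=5 data="bQc" -> buffer=?????bQc?? -> prefix_len=0
Fragment 2: offset=3 data="rG" -> buffer=???rGbQc?? -> prefix_len=0
Fragment 3: offset=0 data="BBX" -> buffer=BBXrGbQc?? -> prefix_len=8
Fragment 4: offset=8 data="Xw" -> buffer=BBXrGbQcXw -> prefix_len=10

Answer: 0 0 8 10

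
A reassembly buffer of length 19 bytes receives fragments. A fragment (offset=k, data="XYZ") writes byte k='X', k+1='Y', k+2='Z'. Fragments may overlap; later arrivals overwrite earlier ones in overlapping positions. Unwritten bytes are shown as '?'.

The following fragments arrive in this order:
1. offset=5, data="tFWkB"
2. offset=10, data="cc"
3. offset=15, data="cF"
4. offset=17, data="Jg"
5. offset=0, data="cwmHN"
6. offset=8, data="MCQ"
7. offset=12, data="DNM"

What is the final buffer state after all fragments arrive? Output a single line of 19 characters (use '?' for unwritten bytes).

Fragment 1: offset=5 data="tFWkB" -> buffer=?????tFWkB?????????
Fragment 2: offset=10 data="cc" -> buffer=?????tFWkBcc???????
Fragment 3: offset=15 data="cF" -> buffer=?????tFWkBcc???cF??
Fragment 4: offset=17 data="Jg" -> buffer=?????tFWkBcc???cFJg
Fragment 5: offset=0 data="cwmHN" -> buffer=cwmHNtFWkBcc???cFJg
Fragment 6: offset=8 data="MCQ" -> buffer=cwmHNtFWMCQc???cFJg
Fragment 7: offset=12 data="DNM" -> buffer=cwmHNtFWMCQcDNMcFJg

Answer: cwmHNtFWMCQcDNMcFJg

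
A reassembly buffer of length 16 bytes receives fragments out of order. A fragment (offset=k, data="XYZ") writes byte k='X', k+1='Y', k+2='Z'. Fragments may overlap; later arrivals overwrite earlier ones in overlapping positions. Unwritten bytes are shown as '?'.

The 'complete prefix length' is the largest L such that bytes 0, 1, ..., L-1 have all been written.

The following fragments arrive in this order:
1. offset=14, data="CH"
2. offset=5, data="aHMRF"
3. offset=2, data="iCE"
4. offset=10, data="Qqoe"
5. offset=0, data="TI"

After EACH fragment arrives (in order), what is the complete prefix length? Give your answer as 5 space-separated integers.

Answer: 0 0 0 0 16

Derivation:
Fragment 1: offset=14 data="CH" -> buffer=??????????????CH -> prefix_len=0
Fragment 2: offset=5 data="aHMRF" -> buffer=?????aHMRF????CH -> prefix_len=0
Fragment 3: offset=2 data="iCE" -> buffer=??iCEaHMRF????CH -> prefix_len=0
Fragment 4: offset=10 data="Qqoe" -> buffer=??iCEaHMRFQqoeCH -> prefix_len=0
Fragment 5: offset=0 data="TI" -> buffer=TIiCEaHMRFQqoeCH -> prefix_len=16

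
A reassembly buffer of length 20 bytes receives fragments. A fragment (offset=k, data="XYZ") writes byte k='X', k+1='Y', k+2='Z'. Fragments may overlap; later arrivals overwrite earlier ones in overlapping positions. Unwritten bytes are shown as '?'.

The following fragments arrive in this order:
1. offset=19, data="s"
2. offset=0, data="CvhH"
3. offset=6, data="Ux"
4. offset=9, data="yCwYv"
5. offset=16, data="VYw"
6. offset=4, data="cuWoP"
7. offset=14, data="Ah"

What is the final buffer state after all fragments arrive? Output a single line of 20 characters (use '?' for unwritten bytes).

Fragment 1: offset=19 data="s" -> buffer=???????????????????s
Fragment 2: offset=0 data="CvhH" -> buffer=CvhH???????????????s
Fragment 3: offset=6 data="Ux" -> buffer=CvhH??Ux???????????s
Fragment 4: offset=9 data="yCwYv" -> buffer=CvhH??Ux?yCwYv?????s
Fragment 5: offset=16 data="VYw" -> buffer=CvhH??Ux?yCwYv??VYws
Fragment 6: offset=4 data="cuWoP" -> buffer=CvhHcuWoPyCwYv??VYws
Fragment 7: offset=14 data="Ah" -> buffer=CvhHcuWoPyCwYvAhVYws

Answer: CvhHcuWoPyCwYvAhVYws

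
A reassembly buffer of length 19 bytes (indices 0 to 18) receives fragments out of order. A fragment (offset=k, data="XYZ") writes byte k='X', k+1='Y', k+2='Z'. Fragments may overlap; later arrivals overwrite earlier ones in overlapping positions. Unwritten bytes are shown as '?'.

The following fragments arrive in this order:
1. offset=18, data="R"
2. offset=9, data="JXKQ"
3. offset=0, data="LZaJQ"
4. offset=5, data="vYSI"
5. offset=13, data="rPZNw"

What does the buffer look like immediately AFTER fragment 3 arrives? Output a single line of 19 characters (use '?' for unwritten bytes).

Answer: LZaJQ????JXKQ?????R

Derivation:
Fragment 1: offset=18 data="R" -> buffer=??????????????????R
Fragment 2: offset=9 data="JXKQ" -> buffer=?????????JXKQ?????R
Fragment 3: offset=0 data="LZaJQ" -> buffer=LZaJQ????JXKQ?????R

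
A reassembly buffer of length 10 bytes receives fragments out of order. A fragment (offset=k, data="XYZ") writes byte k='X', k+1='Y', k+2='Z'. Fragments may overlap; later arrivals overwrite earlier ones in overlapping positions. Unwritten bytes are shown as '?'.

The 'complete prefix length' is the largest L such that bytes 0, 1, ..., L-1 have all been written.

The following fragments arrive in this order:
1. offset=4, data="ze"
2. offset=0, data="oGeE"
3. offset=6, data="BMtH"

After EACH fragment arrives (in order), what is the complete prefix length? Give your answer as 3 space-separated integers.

Fragment 1: offset=4 data="ze" -> buffer=????ze???? -> prefix_len=0
Fragment 2: offset=0 data="oGeE" -> buffer=oGeEze???? -> prefix_len=6
Fragment 3: offset=6 data="BMtH" -> buffer=oGeEzeBMtH -> prefix_len=10

Answer: 0 6 10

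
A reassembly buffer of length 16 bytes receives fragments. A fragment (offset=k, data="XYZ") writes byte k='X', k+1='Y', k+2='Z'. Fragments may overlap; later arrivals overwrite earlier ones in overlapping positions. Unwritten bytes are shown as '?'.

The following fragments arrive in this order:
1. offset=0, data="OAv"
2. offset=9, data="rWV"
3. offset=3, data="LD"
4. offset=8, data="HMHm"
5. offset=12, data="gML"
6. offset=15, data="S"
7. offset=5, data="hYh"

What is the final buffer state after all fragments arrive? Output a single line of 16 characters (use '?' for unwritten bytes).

Answer: OAvLDhYhHMHmgMLS

Derivation:
Fragment 1: offset=0 data="OAv" -> buffer=OAv?????????????
Fragment 2: offset=9 data="rWV" -> buffer=OAv??????rWV????
Fragment 3: offset=3 data="LD" -> buffer=OAvLD????rWV????
Fragment 4: offset=8 data="HMHm" -> buffer=OAvLD???HMHm????
Fragment 5: offset=12 data="gML" -> buffer=OAvLD???HMHmgML?
Fragment 6: offset=15 data="S" -> buffer=OAvLD???HMHmgMLS
Fragment 7: offset=5 data="hYh" -> buffer=OAvLDhYhHMHmgMLS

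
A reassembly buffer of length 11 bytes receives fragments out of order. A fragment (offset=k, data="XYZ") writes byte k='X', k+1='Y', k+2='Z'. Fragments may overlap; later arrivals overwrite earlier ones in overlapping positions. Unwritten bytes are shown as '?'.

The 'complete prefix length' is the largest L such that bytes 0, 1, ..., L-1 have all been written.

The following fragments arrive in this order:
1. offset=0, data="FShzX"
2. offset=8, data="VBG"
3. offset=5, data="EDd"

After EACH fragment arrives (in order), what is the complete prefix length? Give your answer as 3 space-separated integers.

Fragment 1: offset=0 data="FShzX" -> buffer=FShzX?????? -> prefix_len=5
Fragment 2: offset=8 data="VBG" -> buffer=FShzX???VBG -> prefix_len=5
Fragment 3: offset=5 data="EDd" -> buffer=FShzXEDdVBG -> prefix_len=11

Answer: 5 5 11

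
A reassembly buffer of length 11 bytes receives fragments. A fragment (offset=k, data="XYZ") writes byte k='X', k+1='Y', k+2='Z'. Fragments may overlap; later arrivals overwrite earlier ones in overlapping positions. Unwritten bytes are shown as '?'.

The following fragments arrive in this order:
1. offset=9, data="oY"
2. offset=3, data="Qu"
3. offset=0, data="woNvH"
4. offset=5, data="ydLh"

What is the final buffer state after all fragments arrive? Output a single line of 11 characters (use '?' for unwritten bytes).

Answer: woNvHydLhoY

Derivation:
Fragment 1: offset=9 data="oY" -> buffer=?????????oY
Fragment 2: offset=3 data="Qu" -> buffer=???Qu????oY
Fragment 3: offset=0 data="woNvH" -> buffer=woNvH????oY
Fragment 4: offset=5 data="ydLh" -> buffer=woNvHydLhoY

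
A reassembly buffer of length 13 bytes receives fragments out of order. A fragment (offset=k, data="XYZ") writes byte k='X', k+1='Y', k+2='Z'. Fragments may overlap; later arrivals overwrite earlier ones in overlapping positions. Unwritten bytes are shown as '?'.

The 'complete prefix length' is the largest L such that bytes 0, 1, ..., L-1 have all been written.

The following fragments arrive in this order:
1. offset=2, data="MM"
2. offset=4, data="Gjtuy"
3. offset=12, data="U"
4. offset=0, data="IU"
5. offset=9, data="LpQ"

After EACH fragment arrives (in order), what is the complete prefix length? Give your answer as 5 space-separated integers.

Answer: 0 0 0 9 13

Derivation:
Fragment 1: offset=2 data="MM" -> buffer=??MM????????? -> prefix_len=0
Fragment 2: offset=4 data="Gjtuy" -> buffer=??MMGjtuy???? -> prefix_len=0
Fragment 3: offset=12 data="U" -> buffer=??MMGjtuy???U -> prefix_len=0
Fragment 4: offset=0 data="IU" -> buffer=IUMMGjtuy???U -> prefix_len=9
Fragment 5: offset=9 data="LpQ" -> buffer=IUMMGjtuyLpQU -> prefix_len=13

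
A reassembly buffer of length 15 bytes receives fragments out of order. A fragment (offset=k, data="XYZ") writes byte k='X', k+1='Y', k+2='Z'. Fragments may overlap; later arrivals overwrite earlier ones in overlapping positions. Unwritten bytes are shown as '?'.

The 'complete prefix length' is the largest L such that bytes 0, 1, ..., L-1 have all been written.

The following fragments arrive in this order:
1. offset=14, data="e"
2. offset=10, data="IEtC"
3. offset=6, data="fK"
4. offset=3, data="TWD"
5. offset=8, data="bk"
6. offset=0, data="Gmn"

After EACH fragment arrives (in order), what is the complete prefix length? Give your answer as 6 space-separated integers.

Fragment 1: offset=14 data="e" -> buffer=??????????????e -> prefix_len=0
Fragment 2: offset=10 data="IEtC" -> buffer=??????????IEtCe -> prefix_len=0
Fragment 3: offset=6 data="fK" -> buffer=??????fK??IEtCe -> prefix_len=0
Fragment 4: offset=3 data="TWD" -> buffer=???TWDfK??IEtCe -> prefix_len=0
Fragment 5: offset=8 data="bk" -> buffer=???TWDfKbkIEtCe -> prefix_len=0
Fragment 6: offset=0 data="Gmn" -> buffer=GmnTWDfKbkIEtCe -> prefix_len=15

Answer: 0 0 0 0 0 15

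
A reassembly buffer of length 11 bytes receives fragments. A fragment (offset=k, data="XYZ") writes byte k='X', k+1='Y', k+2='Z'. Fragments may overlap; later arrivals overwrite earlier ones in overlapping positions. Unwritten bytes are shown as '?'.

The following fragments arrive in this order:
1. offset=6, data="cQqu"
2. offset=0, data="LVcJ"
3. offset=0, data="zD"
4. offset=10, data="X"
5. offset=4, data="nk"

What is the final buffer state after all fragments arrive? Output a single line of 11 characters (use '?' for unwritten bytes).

Fragment 1: offset=6 data="cQqu" -> buffer=??????cQqu?
Fragment 2: offset=0 data="LVcJ" -> buffer=LVcJ??cQqu?
Fragment 3: offset=0 data="zD" -> buffer=zDcJ??cQqu?
Fragment 4: offset=10 data="X" -> buffer=zDcJ??cQquX
Fragment 5: offset=4 data="nk" -> buffer=zDcJnkcQquX

Answer: zDcJnkcQquX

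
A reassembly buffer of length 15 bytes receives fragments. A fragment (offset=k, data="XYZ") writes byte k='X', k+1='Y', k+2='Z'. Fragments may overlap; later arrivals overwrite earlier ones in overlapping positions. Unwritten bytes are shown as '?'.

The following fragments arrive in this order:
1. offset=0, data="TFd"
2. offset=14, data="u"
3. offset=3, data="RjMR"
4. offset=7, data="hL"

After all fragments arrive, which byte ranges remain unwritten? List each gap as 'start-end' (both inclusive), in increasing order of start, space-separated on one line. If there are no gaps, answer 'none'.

Fragment 1: offset=0 len=3
Fragment 2: offset=14 len=1
Fragment 3: offset=3 len=4
Fragment 4: offset=7 len=2
Gaps: 9-13

Answer: 9-13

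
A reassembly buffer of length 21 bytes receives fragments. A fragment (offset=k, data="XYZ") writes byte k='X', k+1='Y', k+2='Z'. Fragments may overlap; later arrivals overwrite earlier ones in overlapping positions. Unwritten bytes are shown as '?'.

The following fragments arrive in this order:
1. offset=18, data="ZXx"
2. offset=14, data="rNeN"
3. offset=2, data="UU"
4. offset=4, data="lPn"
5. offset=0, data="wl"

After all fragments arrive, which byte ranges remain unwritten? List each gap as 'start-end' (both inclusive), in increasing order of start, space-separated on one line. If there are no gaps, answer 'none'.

Answer: 7-13

Derivation:
Fragment 1: offset=18 len=3
Fragment 2: offset=14 len=4
Fragment 3: offset=2 len=2
Fragment 4: offset=4 len=3
Fragment 5: offset=0 len=2
Gaps: 7-13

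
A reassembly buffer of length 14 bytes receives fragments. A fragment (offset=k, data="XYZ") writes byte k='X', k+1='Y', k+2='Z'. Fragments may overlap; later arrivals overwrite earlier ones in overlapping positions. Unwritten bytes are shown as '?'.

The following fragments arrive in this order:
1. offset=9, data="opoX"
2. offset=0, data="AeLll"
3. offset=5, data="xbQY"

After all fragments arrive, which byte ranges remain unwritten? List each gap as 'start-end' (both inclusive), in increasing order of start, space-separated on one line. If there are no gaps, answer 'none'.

Fragment 1: offset=9 len=4
Fragment 2: offset=0 len=5
Fragment 3: offset=5 len=4
Gaps: 13-13

Answer: 13-13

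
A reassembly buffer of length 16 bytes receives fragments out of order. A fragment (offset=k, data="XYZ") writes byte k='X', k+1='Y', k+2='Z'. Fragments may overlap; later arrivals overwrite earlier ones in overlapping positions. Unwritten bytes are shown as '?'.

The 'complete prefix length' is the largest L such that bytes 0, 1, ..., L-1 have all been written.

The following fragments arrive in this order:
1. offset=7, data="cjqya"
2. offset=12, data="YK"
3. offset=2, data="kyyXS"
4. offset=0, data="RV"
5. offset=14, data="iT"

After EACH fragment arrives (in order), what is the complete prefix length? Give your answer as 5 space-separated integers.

Fragment 1: offset=7 data="cjqya" -> buffer=???????cjqya???? -> prefix_len=0
Fragment 2: offset=12 data="YK" -> buffer=???????cjqyaYK?? -> prefix_len=0
Fragment 3: offset=2 data="kyyXS" -> buffer=??kyyXScjqyaYK?? -> prefix_len=0
Fragment 4: offset=0 data="RV" -> buffer=RVkyyXScjqyaYK?? -> prefix_len=14
Fragment 5: offset=14 data="iT" -> buffer=RVkyyXScjqyaYKiT -> prefix_len=16

Answer: 0 0 0 14 16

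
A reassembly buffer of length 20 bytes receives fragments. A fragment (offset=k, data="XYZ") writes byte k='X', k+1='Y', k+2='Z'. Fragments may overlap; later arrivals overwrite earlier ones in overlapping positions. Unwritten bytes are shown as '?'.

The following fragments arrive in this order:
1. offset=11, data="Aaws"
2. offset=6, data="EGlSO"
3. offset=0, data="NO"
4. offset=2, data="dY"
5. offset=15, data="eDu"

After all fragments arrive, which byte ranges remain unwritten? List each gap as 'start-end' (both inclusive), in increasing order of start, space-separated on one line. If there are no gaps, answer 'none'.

Answer: 4-5 18-19

Derivation:
Fragment 1: offset=11 len=4
Fragment 2: offset=6 len=5
Fragment 3: offset=0 len=2
Fragment 4: offset=2 len=2
Fragment 5: offset=15 len=3
Gaps: 4-5 18-19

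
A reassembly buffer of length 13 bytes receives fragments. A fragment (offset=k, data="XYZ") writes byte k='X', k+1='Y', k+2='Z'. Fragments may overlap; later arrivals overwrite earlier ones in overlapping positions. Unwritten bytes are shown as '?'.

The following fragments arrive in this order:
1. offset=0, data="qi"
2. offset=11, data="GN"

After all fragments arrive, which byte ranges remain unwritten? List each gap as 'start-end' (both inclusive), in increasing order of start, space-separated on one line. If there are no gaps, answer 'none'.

Answer: 2-10

Derivation:
Fragment 1: offset=0 len=2
Fragment 2: offset=11 len=2
Gaps: 2-10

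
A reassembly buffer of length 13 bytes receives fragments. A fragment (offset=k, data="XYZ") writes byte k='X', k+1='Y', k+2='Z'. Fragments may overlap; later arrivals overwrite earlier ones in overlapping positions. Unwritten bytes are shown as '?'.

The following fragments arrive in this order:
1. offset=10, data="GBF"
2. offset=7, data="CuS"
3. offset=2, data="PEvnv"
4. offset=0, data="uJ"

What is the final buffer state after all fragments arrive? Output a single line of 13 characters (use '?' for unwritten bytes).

Answer: uJPEvnvCuSGBF

Derivation:
Fragment 1: offset=10 data="GBF" -> buffer=??????????GBF
Fragment 2: offset=7 data="CuS" -> buffer=???????CuSGBF
Fragment 3: offset=2 data="PEvnv" -> buffer=??PEvnvCuSGBF
Fragment 4: offset=0 data="uJ" -> buffer=uJPEvnvCuSGBF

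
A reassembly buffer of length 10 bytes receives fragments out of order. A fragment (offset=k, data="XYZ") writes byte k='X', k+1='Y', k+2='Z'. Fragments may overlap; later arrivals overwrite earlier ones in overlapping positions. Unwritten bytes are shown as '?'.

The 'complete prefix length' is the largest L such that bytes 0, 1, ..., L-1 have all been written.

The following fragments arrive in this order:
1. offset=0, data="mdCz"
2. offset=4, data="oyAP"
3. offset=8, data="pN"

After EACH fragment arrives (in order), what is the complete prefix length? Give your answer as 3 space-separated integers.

Fragment 1: offset=0 data="mdCz" -> buffer=mdCz?????? -> prefix_len=4
Fragment 2: offset=4 data="oyAP" -> buffer=mdCzoyAP?? -> prefix_len=8
Fragment 3: offset=8 data="pN" -> buffer=mdCzoyAPpN -> prefix_len=10

Answer: 4 8 10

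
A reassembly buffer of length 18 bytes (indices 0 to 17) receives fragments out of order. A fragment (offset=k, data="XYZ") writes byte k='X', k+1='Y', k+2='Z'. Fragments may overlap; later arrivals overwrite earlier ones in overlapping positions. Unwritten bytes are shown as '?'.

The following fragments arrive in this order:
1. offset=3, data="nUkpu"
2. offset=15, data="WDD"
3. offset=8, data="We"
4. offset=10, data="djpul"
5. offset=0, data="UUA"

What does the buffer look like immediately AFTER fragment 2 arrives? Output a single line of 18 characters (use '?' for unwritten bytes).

Fragment 1: offset=3 data="nUkpu" -> buffer=???nUkpu??????????
Fragment 2: offset=15 data="WDD" -> buffer=???nUkpu???????WDD

Answer: ???nUkpu???????WDD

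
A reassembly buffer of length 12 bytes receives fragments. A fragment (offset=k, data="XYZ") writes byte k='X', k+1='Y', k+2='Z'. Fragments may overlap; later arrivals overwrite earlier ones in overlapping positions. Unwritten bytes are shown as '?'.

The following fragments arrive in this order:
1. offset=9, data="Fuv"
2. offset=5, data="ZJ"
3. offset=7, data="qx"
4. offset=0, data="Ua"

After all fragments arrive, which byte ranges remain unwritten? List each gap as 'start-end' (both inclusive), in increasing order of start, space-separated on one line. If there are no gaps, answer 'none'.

Answer: 2-4

Derivation:
Fragment 1: offset=9 len=3
Fragment 2: offset=5 len=2
Fragment 3: offset=7 len=2
Fragment 4: offset=0 len=2
Gaps: 2-4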